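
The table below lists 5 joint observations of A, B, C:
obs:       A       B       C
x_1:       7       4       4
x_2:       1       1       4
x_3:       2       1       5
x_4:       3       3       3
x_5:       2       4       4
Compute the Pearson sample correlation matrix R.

Step 1 — column means:
  mean(A) = (7 + 1 + 2 + 3 + 2) / 5 = 15/5 = 3
  mean(B) = (4 + 1 + 1 + 3 + 4) / 5 = 13/5 = 2.6
  mean(C) = (4 + 4 + 5 + 3 + 4) / 5 = 20/5 = 4

Step 2 — sample variances and covariances s[i,j] = (1/(n-1)) · Σ_k (x_{k,i} - mean_i) · (x_{k,j} - mean_j), with n-1 = 4:
  s[A,A] = ((4)·(4) + (-2)·(-2) + (-1)·(-1) + (0)·(0) + (-1)·(-1)) / 4 = 22/4 = 5.5
  s[A,B] = ((4)·(1.4) + (-2)·(-1.6) + (-1)·(-1.6) + (0)·(0.4) + (-1)·(1.4)) / 4 = 9/4 = 2.25
  s[A,C] = ((4)·(0) + (-2)·(0) + (-1)·(1) + (0)·(-1) + (-1)·(0)) / 4 = -1/4 = -0.25
  s[B,B] = ((1.4)·(1.4) + (-1.6)·(-1.6) + (-1.6)·(-1.6) + (0.4)·(0.4) + (1.4)·(1.4)) / 4 = 9.2/4 = 2.3
  s[B,C] = ((1.4)·(0) + (-1.6)·(0) + (-1.6)·(1) + (0.4)·(-1) + (1.4)·(0)) / 4 = -2/4 = -0.5
  s[C,C] = ((0)·(0) + (0)·(0) + (1)·(1) + (-1)·(-1) + (0)·(0)) / 4 = 2/4 = 0.5
  Sample standard deviations s_i = √(s[i,i]):
  s(A) = √(5.5) = 2.3452
  s(B) = √(2.3) = 1.5166
  s(C) = √(0.5) = 0.7071

Step 3 — r_{ij} = s_{ij} / (s_i · s_j):
  r[A,A] = 1 (diagonal).
  r[A,B] = 2.25 / (2.3452 · 1.5166) = 2.25 / 3.5567 = 0.6326
  r[A,C] = -0.25 / (2.3452 · 0.7071) = -0.25 / 1.6583 = -0.1508
  r[B,B] = 1 (diagonal).
  r[B,C] = -0.5 / (1.5166 · 0.7071) = -0.5 / 1.0724 = -0.4663
  r[C,C] = 1 (diagonal).

R is symmetric with unit diagonal. Assembling:

R = [[1, 0.6326, -0.1508],
 [0.6326, 1, -0.4663],
 [-0.1508, -0.4663, 1]]


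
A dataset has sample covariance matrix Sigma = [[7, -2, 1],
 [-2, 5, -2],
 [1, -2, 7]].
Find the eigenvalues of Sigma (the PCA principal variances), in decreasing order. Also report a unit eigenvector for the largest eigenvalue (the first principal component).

Step 1 — characteristic polynomial p(λ) = det(λI - Sigma) = λ³ - tr·λ² + c_1·λ - det, where tr = trace, c_1 = sum of the principal 2×2 minors, det = det(Sigma):
  tr = 7 + 5 + 7 = 19,
  c_1 = (7·5 - (-2)²) + (7·7 - (1)²) + (5·7 - (-2)²) = 31 + 48 + 31 = 110,
  det = 7·(5·7 - (-2)²) - (-2)·((-2)·7 - (-2)·(1)) + (1)·((-2)·(-2) - 5·(1)) = 7·(31) - (-2)·(-12) + (1)·(-1) = 192.
  So p(λ) = λ³ - 19λ² + 110λ - 192.
Step 2 — look for an integer root (rational root theorem: any rational root is an integer divisor of 192). Testing λ = 6:
  p(6) = 216 - 684 + 660 - 192 = 0  ✓
  Dividing out (λ - 6): p(λ) = (λ - 6)(λ² - 13λ + 32).
Step 3 — remaining eigenvalues from the quadratic λ² - 13λ + 32 = 0:
  Δ = 13² - 4·32 = 169 - 128 = 41,  λ = (13 ± √41)/2 = (13 ± 6.4031)/2 ≈ 9.7016 or 3.2984.
  Sorted: λ_1 = 9.7016,  λ_2 = 6,  λ_3 = 3.2984  (check: sum = 19 = tr ✓).

Step 4 — unit eigenvector for λ_1 ≈ 9.7016: v spans the null space of (Sigma - λ_1 I), whose rows are
  r_1 = (-2.7016, -2, 1),  r_2 = (-2, -4.7016, -2),  r_3 = (1, -2, -2.7016).
  v is orthogonal to every row, so take v ∝ r_1 × r_2 = ((-2)·(-2) - (1)·(-4.7016), (1)·(-2) - (-2.7016)·(-2), (-2.7016)·(-4.7016) - (-2)·(-2)) ≈ (8.7016, -7.4031, 8.7016).
  Let u = (8.7016, -7.4031, 8.7016).
  ||u|| = √((8.7016)² + (-7.4031)² + (8.7016)²) = √(206.2406) ≈ 14.3611,  v_1 = u/||u|| ≈ (0.6059, -0.5155, 0.6059) (||v_1|| = 1).

λ_1 = 9.7016,  λ_2 = 6,  λ_3 = 3.2984;  v_1 ≈ (0.6059, -0.5155, 0.6059)


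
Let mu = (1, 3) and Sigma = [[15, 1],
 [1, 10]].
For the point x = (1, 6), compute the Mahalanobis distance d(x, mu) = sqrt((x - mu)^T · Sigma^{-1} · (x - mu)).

Step 1 — centre the observation: (x - mu) = (0, 3).

Step 2 — invert Sigma. det(Sigma) = 15·10 - (1)² = 149.
  Sigma^{-1} = (1/det) · [[d, -b], [-b, a]] = [[0.0671, -0.0067],
 [-0.0067, 0.1007]].

Step 3 — form the quadratic (x - mu)^T · Sigma^{-1} · (x - mu):
  Sigma^{-1} · (x - mu) = (-0.0201, 0.302).
  (x - mu)^T · [Sigma^{-1} · (x - mu)] = (0)·(-0.0201) + (3)·(0.302) = 0.906.

Step 4 — take square root: d = √(0.906) ≈ 0.9519.

d(x, mu) = √(0.906) ≈ 0.9519


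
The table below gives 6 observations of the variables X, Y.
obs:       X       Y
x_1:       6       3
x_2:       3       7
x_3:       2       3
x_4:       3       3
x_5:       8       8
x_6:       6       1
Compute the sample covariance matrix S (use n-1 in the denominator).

Step 1 — column means:
  mean(X) = (6 + 3 + 2 + 3 + 8 + 6) / 6 = 28/6 = 4.6667
  mean(Y) = (3 + 7 + 3 + 3 + 8 + 1) / 6 = 25/6 = 4.1667

Step 2 — sample covariance S[i,j] = (1/(n-1)) · Σ_k (x_{k,i} - mean_i) · (x_{k,j} - mean_j), with n-1 = 5.
  S[X,X] = ((1.3333)·(1.3333) + (-1.6667)·(-1.6667) + (-2.6667)·(-2.6667) + (-1.6667)·(-1.6667) + (3.3333)·(3.3333) + (1.3333)·(1.3333)) / 5 = 27.3333/5 = 5.4667
  S[X,Y] = ((1.3333)·(-1.1667) + (-1.6667)·(2.8333) + (-2.6667)·(-1.1667) + (-1.6667)·(-1.1667) + (3.3333)·(3.8333) + (1.3333)·(-3.1667)) / 5 = 7.3333/5 = 1.4667
  S[Y,Y] = ((-1.1667)·(-1.1667) + (2.8333)·(2.8333) + (-1.1667)·(-1.1667) + (-1.1667)·(-1.1667) + (3.8333)·(3.8333) + (-3.1667)·(-3.1667)) / 5 = 36.8333/5 = 7.3667

S is symmetric (S[j,i] = S[i,j]). Assembling:

S = [[5.4667, 1.4667],
 [1.4667, 7.3667]]


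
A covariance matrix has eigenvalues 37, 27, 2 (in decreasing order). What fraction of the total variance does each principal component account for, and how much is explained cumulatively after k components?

Step 1 — total variance = trace(Sigma) = Σ λ_i = 37 + 27 + 2 = 66.

Step 2 — fraction explained by component i = λ_i / Σ λ:
  PC1: 37/66 = 0.5606
  PC2: 27/66 = 0.4091
  PC3: 2/66 = 0.0303

Step 3 — cumulative fraction after k components = (λ_1 + ... + λ_k) / Σ λ:
  k = 1: 37/66 = 0.5606
  k = 2: (37 + 27)/66 = 64/66 = 0.9697
  k = 3: (37 + 27 + 2)/66 = 66/66 = 1

Summary (fraction, with percent):

explained: PC1 0.5606 (56.06%), PC2 0.4091 (40.91%), PC3 0.0303 (3.03%);  cumulative: 0.5606, 0.9697, 1


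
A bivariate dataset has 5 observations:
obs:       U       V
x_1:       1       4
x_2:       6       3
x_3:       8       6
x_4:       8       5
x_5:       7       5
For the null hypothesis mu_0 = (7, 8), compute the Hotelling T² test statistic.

Step 1 — sample mean vector:
  mean(U) = (1 + 6 + 8 + 8 + 7) / 5 = 30/5 = 6
  mean(V) = (4 + 3 + 6 + 5 + 5) / 5 = 23/5 = 4.6
  x̄ = (6, 4.6),  deviation x̄ - mu_0 = (6, 4.6) - (7, 8) = (-1, -3.4).

Step 2 — sample covariance matrix, S[i,j] = (1/(n-1)) · Σ_k (x_{k,i} - mean_i) · (x_{k,j} - mean_j), divisor n-1 = 4:
  S[U,U] = ((-5)·(-5) + (0)·(0) + (2)·(2) + (2)·(2) + (1)·(1)) / 4 = 34/4 = 8.5
  S[U,V] = ((-5)·(-0.6) + (0)·(-1.6) + (2)·(1.4) + (2)·(0.4) + (1)·(0.4)) / 4 = 7/4 = 1.75
  S[V,V] = ((-0.6)·(-0.6) + (-1.6)·(-1.6) + (1.4)·(1.4) + (0.4)·(0.4) + (0.4)·(0.4)) / 4 = 5.2/4 = 1.3
  S = [[8.5, 1.75],
 [1.75, 1.3]].

Step 3 — invert S. det(S) = 8.5·1.3 - (1.75)² = 7.9875.
  S^{-1} = (1/det) · [[d, -b], [-b, a]] = [[0.1628, -0.2191],
 [-0.2191, 1.0642]].

Step 4 — quadratic form (x̄ - mu_0)^T · S^{-1} · (x̄ - mu_0):
  S^{-1} · (x̄ - mu_0) = (0.5822, -3.3991),
  (x̄ - mu_0)^T · [...] = (-1)·(0.5822) + (-3.4)·(-3.3991) = 10.9746.

Step 5 — scale by n: T² = 5 · 10.9746 = 54.8732.

T² ≈ 54.8732


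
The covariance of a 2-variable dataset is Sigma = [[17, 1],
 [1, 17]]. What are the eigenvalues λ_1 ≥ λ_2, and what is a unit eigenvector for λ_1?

Step 1 — characteristic polynomial of 2×2 Sigma:
  det(Sigma - λI) = λ² - trace · λ + det = 0.
  trace = 17 + 17 = 34, det = 17·17 - (1)² = 288.
Step 2 — discriminant:
  Δ = trace² - 4·det = 1156 - 1152 = 4.
Step 3 — eigenvalues:
  λ = (trace ± √Δ)/2 = (34 ± 2)/2,
  λ_1 = 18,  λ_2 = 16.

Step 4 — unit eigenvector for λ_1: solve (Sigma - λ_1 I)v = 0. First row:
  (17 - 18)·v_x + (1)·v_y = 0, i.e. (-1)·v_x + (1)·v_y = 0,
  so v ∝ (b, λ_1 - a) = (1, 1) = u.
  ||u|| = √((1)² + (1)²) = √(2) ≈ 1.4142,
  v_1 = u/||u|| ≈ (0.7071, 0.7071) (||v_1|| = 1).

λ_1 = 18,  λ_2 = 16;  v_1 ≈ (0.7071, 0.7071)


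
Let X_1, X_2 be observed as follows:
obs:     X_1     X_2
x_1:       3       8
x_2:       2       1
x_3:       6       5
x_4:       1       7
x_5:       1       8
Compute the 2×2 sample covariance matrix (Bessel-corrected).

Step 1 — column means:
  mean(X_1) = (3 + 2 + 6 + 1 + 1) / 5 = 13/5 = 2.6
  mean(X_2) = (8 + 1 + 5 + 7 + 8) / 5 = 29/5 = 5.8

Step 2 — sample covariance S[i,j] = (1/(n-1)) · Σ_k (x_{k,i} - mean_i) · (x_{k,j} - mean_j), with n-1 = 4.
  S[X_1,X_1] = ((0.4)·(0.4) + (-0.6)·(-0.6) + (3.4)·(3.4) + (-1.6)·(-1.6) + (-1.6)·(-1.6)) / 4 = 17.2/4 = 4.3
  S[X_1,X_2] = ((0.4)·(2.2) + (-0.6)·(-4.8) + (3.4)·(-0.8) + (-1.6)·(1.2) + (-1.6)·(2.2)) / 4 = -4.4/4 = -1.1
  S[X_2,X_2] = ((2.2)·(2.2) + (-4.8)·(-4.8) + (-0.8)·(-0.8) + (1.2)·(1.2) + (2.2)·(2.2)) / 4 = 34.8/4 = 8.7

S is symmetric (S[j,i] = S[i,j]). Assembling:

S = [[4.3, -1.1],
 [-1.1, 8.7]]


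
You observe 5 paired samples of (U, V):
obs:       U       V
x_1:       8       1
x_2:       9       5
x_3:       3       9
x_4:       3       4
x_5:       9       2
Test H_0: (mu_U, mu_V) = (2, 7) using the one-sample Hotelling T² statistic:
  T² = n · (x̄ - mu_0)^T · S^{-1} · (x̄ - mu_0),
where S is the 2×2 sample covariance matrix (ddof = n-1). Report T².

Step 1 — sample mean vector:
  mean(U) = (8 + 9 + 3 + 3 + 9) / 5 = 32/5 = 6.4
  mean(V) = (1 + 5 + 9 + 4 + 2) / 5 = 21/5 = 4.2
  x̄ = (6.4, 4.2),  deviation x̄ - mu_0 = (6.4, 4.2) - (2, 7) = (4.4, -2.8).

Step 2 — sample covariance matrix, S[i,j] = (1/(n-1)) · Σ_k (x_{k,i} - mean_i) · (x_{k,j} - mean_j), divisor n-1 = 4:
  S[U,U] = ((1.6)·(1.6) + (2.6)·(2.6) + (-3.4)·(-3.4) + (-3.4)·(-3.4) + (2.6)·(2.6)) / 4 = 39.2/4 = 9.8
  S[U,V] = ((1.6)·(-3.2) + (2.6)·(0.8) + (-3.4)·(4.8) + (-3.4)·(-0.2) + (2.6)·(-2.2)) / 4 = -24.4/4 = -6.1
  S[V,V] = ((-3.2)·(-3.2) + (0.8)·(0.8) + (4.8)·(4.8) + (-0.2)·(-0.2) + (-2.2)·(-2.2)) / 4 = 38.8/4 = 9.7
  S = [[9.8, -6.1],
 [-6.1, 9.7]].

Step 3 — invert S. det(S) = 9.8·9.7 - (-6.1)² = 57.85.
  S^{-1} = (1/det) · [[d, -b], [-b, a]] = [[0.1677, 0.1054],
 [0.1054, 0.1694]].

Step 4 — quadratic form (x̄ - mu_0)^T · S^{-1} · (x̄ - mu_0):
  S^{-1} · (x̄ - mu_0) = (0.4425, -0.0104),
  (x̄ - mu_0)^T · [...] = (4.4)·(0.4425) + (-2.8)·(-0.0104) = 1.9761.

Step 5 — scale by n: T² = 5 · 1.9761 = 9.8807.

T² ≈ 9.8807


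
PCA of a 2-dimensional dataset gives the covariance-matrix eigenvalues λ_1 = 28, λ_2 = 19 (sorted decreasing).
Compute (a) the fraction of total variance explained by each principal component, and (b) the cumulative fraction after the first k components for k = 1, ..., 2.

Step 1 — total variance = trace(Sigma) = Σ λ_i = 28 + 19 = 47.

Step 2 — fraction explained by component i = λ_i / Σ λ:
  PC1: 28/47 = 0.5957
  PC2: 19/47 = 0.4043

Step 3 — cumulative fraction after k components = (λ_1 + ... + λ_k) / Σ λ:
  k = 1: 28/47 = 0.5957
  k = 2: (28 + 19)/47 = 47/47 = 1

Summary (fraction, with percent):

explained: PC1 0.5957 (59.57%), PC2 0.4043 (40.43%);  cumulative: 0.5957, 1


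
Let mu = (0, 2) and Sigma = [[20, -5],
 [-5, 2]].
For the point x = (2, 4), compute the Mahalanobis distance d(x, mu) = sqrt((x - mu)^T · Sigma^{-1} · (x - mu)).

Step 1 — centre the observation: (x - mu) = (2, 2).

Step 2 — invert Sigma. det(Sigma) = 20·2 - (-5)² = 15.
  Sigma^{-1} = (1/det) · [[d, -b], [-b, a]] = [[0.1333, 0.3333],
 [0.3333, 1.3333]].

Step 3 — form the quadratic (x - mu)^T · Sigma^{-1} · (x - mu):
  Sigma^{-1} · (x - mu) = (0.9333, 3.3333).
  (x - mu)^T · [Sigma^{-1} · (x - mu)] = (2)·(0.9333) + (2)·(3.3333) = 8.5333.

Step 4 — take square root: d = √(8.5333) ≈ 2.9212.

d(x, mu) = √(8.5333) ≈ 2.9212


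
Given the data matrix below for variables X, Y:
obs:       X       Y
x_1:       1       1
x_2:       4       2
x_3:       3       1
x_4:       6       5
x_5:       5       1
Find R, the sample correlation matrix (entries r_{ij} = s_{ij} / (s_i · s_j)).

Step 1 — column means:
  mean(X) = (1 + 4 + 3 + 6 + 5) / 5 = 19/5 = 3.8
  mean(Y) = (1 + 2 + 1 + 5 + 1) / 5 = 10/5 = 2

Step 2 — sample variances and covariances s[i,j] = (1/(n-1)) · Σ_k (x_{k,i} - mean_i) · (x_{k,j} - mean_j), with n-1 = 4:
  s[X,X] = ((-2.8)·(-2.8) + (0.2)·(0.2) + (-0.8)·(-0.8) + (2.2)·(2.2) + (1.2)·(1.2)) / 4 = 14.8/4 = 3.7
  s[X,Y] = ((-2.8)·(-1) + (0.2)·(0) + (-0.8)·(-1) + (2.2)·(3) + (1.2)·(-1)) / 4 = 9/4 = 2.25
  s[Y,Y] = ((-1)·(-1) + (0)·(0) + (-1)·(-1) + (3)·(3) + (-1)·(-1)) / 4 = 12/4 = 3
  Sample standard deviations s_i = √(s[i,i]):
  s(X) = √(3.7) = 1.9235
  s(Y) = √(3) = 1.7321

Step 3 — r_{ij} = s_{ij} / (s_i · s_j):
  r[X,X] = 1 (diagonal).
  r[X,Y] = 2.25 / (1.9235 · 1.7321) = 2.25 / 3.3317 = 0.6753
  r[Y,Y] = 1 (diagonal).

R is symmetric with unit diagonal. Assembling:

R = [[1, 0.6753],
 [0.6753, 1]]


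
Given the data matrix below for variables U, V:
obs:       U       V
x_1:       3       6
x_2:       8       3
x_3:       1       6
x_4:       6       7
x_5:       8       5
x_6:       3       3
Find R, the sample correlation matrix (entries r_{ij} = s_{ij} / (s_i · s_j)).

Step 1 — column means:
  mean(U) = (3 + 8 + 1 + 6 + 8 + 3) / 6 = 29/6 = 4.8333
  mean(V) = (6 + 3 + 6 + 7 + 5 + 3) / 6 = 30/6 = 5

Step 2 — sample variances and covariances s[i,j] = (1/(n-1)) · Σ_k (x_{k,i} - mean_i) · (x_{k,j} - mean_j), with n-1 = 5:
  s[U,U] = ((-1.8333)·(-1.8333) + (3.1667)·(3.1667) + (-3.8333)·(-3.8333) + (1.1667)·(1.1667) + (3.1667)·(3.1667) + (-1.8333)·(-1.8333)) / 5 = 42.8333/5 = 8.5667
  s[U,V] = ((-1.8333)·(1) + (3.1667)·(-2) + (-3.8333)·(1) + (1.1667)·(2) + (3.1667)·(0) + (-1.8333)·(-2)) / 5 = -6/5 = -1.2
  s[V,V] = ((1)·(1) + (-2)·(-2) + (1)·(1) + (2)·(2) + (0)·(0) + (-2)·(-2)) / 5 = 14/5 = 2.8
  Sample standard deviations s_i = √(s[i,i]):
  s(U) = √(8.5667) = 2.9269
  s(V) = √(2.8) = 1.6733

Step 3 — r_{ij} = s_{ij} / (s_i · s_j):
  r[U,U] = 1 (diagonal).
  r[U,V] = -1.2 / (2.9269 · 1.6733) = -1.2 / 4.8976 = -0.245
  r[V,V] = 1 (diagonal).

R is symmetric with unit diagonal. Assembling:

R = [[1, -0.245],
 [-0.245, 1]]


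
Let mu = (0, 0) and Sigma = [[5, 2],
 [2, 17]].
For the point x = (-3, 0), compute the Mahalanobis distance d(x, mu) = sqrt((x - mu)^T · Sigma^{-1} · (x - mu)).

Step 1 — centre the observation: (x - mu) = (-3, 0).

Step 2 — invert Sigma. det(Sigma) = 5·17 - (2)² = 81.
  Sigma^{-1} = (1/det) · [[d, -b], [-b, a]] = [[0.2099, -0.0247],
 [-0.0247, 0.0617]].

Step 3 — form the quadratic (x - mu)^T · Sigma^{-1} · (x - mu):
  Sigma^{-1} · (x - mu) = (-0.6296, 0.0741).
  (x - mu)^T · [Sigma^{-1} · (x - mu)] = (-3)·(-0.6296) + (0)·(0.0741) = 1.8889.

Step 4 — take square root: d = √(1.8889) ≈ 1.3744.

d(x, mu) = √(1.8889) ≈ 1.3744


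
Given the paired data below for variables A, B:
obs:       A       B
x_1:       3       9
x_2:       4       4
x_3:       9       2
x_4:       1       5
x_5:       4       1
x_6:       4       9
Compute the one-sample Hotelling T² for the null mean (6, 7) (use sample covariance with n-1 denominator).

Step 1 — sample mean vector:
  mean(A) = (3 + 4 + 9 + 1 + 4 + 4) / 6 = 25/6 = 4.1667
  mean(B) = (9 + 4 + 2 + 5 + 1 + 9) / 6 = 30/6 = 5
  x̄ = (4.1667, 5),  deviation x̄ - mu_0 = (4.1667, 5) - (6, 7) = (-1.8333, -2).

Step 2 — sample covariance matrix, S[i,j] = (1/(n-1)) · Σ_k (x_{k,i} - mean_i) · (x_{k,j} - mean_j), divisor n-1 = 5:
  S[A,A] = ((-1.1667)·(-1.1667) + (-0.1667)·(-0.1667) + (4.8333)·(4.8333) + (-3.1667)·(-3.1667) + (-0.1667)·(-0.1667) + (-0.1667)·(-0.1667)) / 5 = 34.8333/5 = 6.9667
  S[A,B] = ((-1.1667)·(4) + (-0.1667)·(-1) + (4.8333)·(-3) + (-3.1667)·(0) + (-0.1667)·(-4) + (-0.1667)·(4)) / 5 = -19/5 = -3.8
  S[B,B] = ((4)·(4) + (-1)·(-1) + (-3)·(-3) + (0)·(0) + (-4)·(-4) + (4)·(4)) / 5 = 58/5 = 11.6
  S = [[6.9667, -3.8],
 [-3.8, 11.6]].

Step 3 — invert S. det(S) = 6.9667·11.6 - (-3.8)² = 66.3733.
  S^{-1} = (1/det) · [[d, -b], [-b, a]] = [[0.1748, 0.0573],
 [0.0573, 0.105]].

Step 4 — quadratic form (x̄ - mu_0)^T · S^{-1} · (x̄ - mu_0):
  S^{-1} · (x̄ - mu_0) = (-0.4349, -0.3149),
  (x̄ - mu_0)^T · [...] = (-1.8333)·(-0.4349) + (-2)·(-0.3149) = 1.4271.

Step 5 — scale by n: T² = 6 · 1.4271 = 8.5627.

T² ≈ 8.5627


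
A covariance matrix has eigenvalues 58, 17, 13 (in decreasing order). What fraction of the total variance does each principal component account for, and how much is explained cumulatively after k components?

Step 1 — total variance = trace(Sigma) = Σ λ_i = 58 + 17 + 13 = 88.

Step 2 — fraction explained by component i = λ_i / Σ λ:
  PC1: 58/88 = 0.6591
  PC2: 17/88 = 0.1932
  PC3: 13/88 = 0.1477

Step 3 — cumulative fraction after k components = (λ_1 + ... + λ_k) / Σ λ:
  k = 1: 58/88 = 0.6591
  k = 2: (58 + 17)/88 = 75/88 = 0.8523
  k = 3: (58 + 17 + 13)/88 = 88/88 = 1

Summary (fraction, with percent):

explained: PC1 0.6591 (65.91%), PC2 0.1932 (19.32%), PC3 0.1477 (14.77%);  cumulative: 0.6591, 0.8523, 1


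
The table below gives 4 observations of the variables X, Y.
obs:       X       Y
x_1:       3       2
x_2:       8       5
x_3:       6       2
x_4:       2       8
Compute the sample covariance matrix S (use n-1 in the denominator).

Step 1 — column means:
  mean(X) = (3 + 8 + 6 + 2) / 4 = 19/4 = 4.75
  mean(Y) = (2 + 5 + 2 + 8) / 4 = 17/4 = 4.25

Step 2 — sample covariance S[i,j] = (1/(n-1)) · Σ_k (x_{k,i} - mean_i) · (x_{k,j} - mean_j), with n-1 = 3.
  S[X,X] = ((-1.75)·(-1.75) + (3.25)·(3.25) + (1.25)·(1.25) + (-2.75)·(-2.75)) / 3 = 22.75/3 = 7.5833
  S[X,Y] = ((-1.75)·(-2.25) + (3.25)·(0.75) + (1.25)·(-2.25) + (-2.75)·(3.75)) / 3 = -6.75/3 = -2.25
  S[Y,Y] = ((-2.25)·(-2.25) + (0.75)·(0.75) + (-2.25)·(-2.25) + (3.75)·(3.75)) / 3 = 24.75/3 = 8.25

S is symmetric (S[j,i] = S[i,j]). Assembling:

S = [[7.5833, -2.25],
 [-2.25, 8.25]]


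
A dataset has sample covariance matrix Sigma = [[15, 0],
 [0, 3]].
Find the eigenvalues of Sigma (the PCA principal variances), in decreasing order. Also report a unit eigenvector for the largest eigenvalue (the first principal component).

Step 1 — characteristic polynomial of 2×2 Sigma:
  det(Sigma - λI) = λ² - trace · λ + det = 0.
  trace = 15 + 3 = 18, det = 15·3 - (0)² = 45.
Step 2 — discriminant:
  Δ = trace² - 4·det = 324 - 180 = 144.
Step 3 — eigenvalues:
  λ = (trace ± √Δ)/2 = (18 ± 12)/2,
  λ_1 = 15,  λ_2 = 3.

Step 4 — unit eigenvector for λ_1: Sigma is diagonal, so its eigenvectors are the coordinate axes. λ_1 = 15 is the diagonal entry on the first coordinate axis, hence
  v_1 = (1, 0) (||v_1|| = 1).

λ_1 = 15,  λ_2 = 3;  v_1 ≈ (1, 0)


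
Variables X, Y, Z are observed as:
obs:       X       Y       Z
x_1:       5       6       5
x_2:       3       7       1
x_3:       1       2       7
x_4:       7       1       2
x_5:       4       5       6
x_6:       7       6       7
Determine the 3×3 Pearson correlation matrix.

Step 1 — column means:
  mean(X) = (5 + 3 + 1 + 7 + 4 + 7) / 6 = 27/6 = 4.5
  mean(Y) = (6 + 7 + 2 + 1 + 5 + 6) / 6 = 27/6 = 4.5
  mean(Z) = (5 + 1 + 7 + 2 + 6 + 7) / 6 = 28/6 = 4.6667

Step 2 — sample variances and covariances s[i,j] = (1/(n-1)) · Σ_k (x_{k,i} - mean_i) · (x_{k,j} - mean_j), with n-1 = 5:
  s[X,X] = ((0.5)·(0.5) + (-1.5)·(-1.5) + (-3.5)·(-3.5) + (2.5)·(2.5) + (-0.5)·(-0.5) + (2.5)·(2.5)) / 5 = 27.5/5 = 5.5
  s[X,Y] = ((0.5)·(1.5) + (-1.5)·(2.5) + (-3.5)·(-2.5) + (2.5)·(-3.5) + (-0.5)·(0.5) + (2.5)·(1.5)) / 5 = 0.5/5 = 0.1
  s[X,Z] = ((0.5)·(0.3333) + (-1.5)·(-3.6667) + (-3.5)·(2.3333) + (2.5)·(-2.6667) + (-0.5)·(1.3333) + (2.5)·(2.3333)) / 5 = -4/5 = -0.8
  s[Y,Y] = ((1.5)·(1.5) + (2.5)·(2.5) + (-2.5)·(-2.5) + (-3.5)·(-3.5) + (0.5)·(0.5) + (1.5)·(1.5)) / 5 = 29.5/5 = 5.9
  s[Y,Z] = ((1.5)·(0.3333) + (2.5)·(-3.6667) + (-2.5)·(2.3333) + (-3.5)·(-2.6667) + (0.5)·(1.3333) + (1.5)·(2.3333)) / 5 = -1/5 = -0.2
  s[Z,Z] = ((0.3333)·(0.3333) + (-3.6667)·(-3.6667) + (2.3333)·(2.3333) + (-2.6667)·(-2.6667) + (1.3333)·(1.3333) + (2.3333)·(2.3333)) / 5 = 33.3333/5 = 6.6667
  Sample standard deviations s_i = √(s[i,i]):
  s(X) = √(5.5) = 2.3452
  s(Y) = √(5.9) = 2.429
  s(Z) = √(6.6667) = 2.582

Step 3 — r_{ij} = s_{ij} / (s_i · s_j):
  r[X,X] = 1 (diagonal).
  r[X,Y] = 0.1 / (2.3452 · 2.429) = 0.1 / 5.6965 = 0.0176
  r[X,Z] = -0.8 / (2.3452 · 2.582) = -0.8 / 6.0553 = -0.1321
  r[Y,Y] = 1 (diagonal).
  r[Y,Z] = -0.2 / (2.429 · 2.582) = -0.2 / 6.2716 = -0.0319
  r[Z,Z] = 1 (diagonal).

R is symmetric with unit diagonal. Assembling:

R = [[1, 0.0176, -0.1321],
 [0.0176, 1, -0.0319],
 [-0.1321, -0.0319, 1]]


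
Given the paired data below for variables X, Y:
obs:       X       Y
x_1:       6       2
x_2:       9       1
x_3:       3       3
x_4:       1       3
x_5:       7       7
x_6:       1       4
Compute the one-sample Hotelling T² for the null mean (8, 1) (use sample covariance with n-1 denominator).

Step 1 — sample mean vector:
  mean(X) = (6 + 9 + 3 + 1 + 7 + 1) / 6 = 27/6 = 4.5
  mean(Y) = (2 + 1 + 3 + 3 + 7 + 4) / 6 = 20/6 = 3.3333
  x̄ = (4.5, 3.3333),  deviation x̄ - mu_0 = (4.5, 3.3333) - (8, 1) = (-3.5, 2.3333).

Step 2 — sample covariance matrix, S[i,j] = (1/(n-1)) · Σ_k (x_{k,i} - mean_i) · (x_{k,j} - mean_j), divisor n-1 = 5:
  S[X,X] = ((1.5)·(1.5) + (4.5)·(4.5) + (-1.5)·(-1.5) + (-3.5)·(-3.5) + (2.5)·(2.5) + (-3.5)·(-3.5)) / 5 = 55.5/5 = 11.1
  S[X,Y] = ((1.5)·(-1.3333) + (4.5)·(-2.3333) + (-1.5)·(-0.3333) + (-3.5)·(-0.3333) + (2.5)·(3.6667) + (-3.5)·(0.6667)) / 5 = -4/5 = -0.8
  S[Y,Y] = ((-1.3333)·(-1.3333) + (-2.3333)·(-2.3333) + (-0.3333)·(-0.3333) + (-0.3333)·(-0.3333) + (3.6667)·(3.6667) + (0.6667)·(0.6667)) / 5 = 21.3333/5 = 4.2667
  S = [[11.1, -0.8],
 [-0.8, 4.2667]].

Step 3 — invert S. det(S) = 11.1·4.2667 - (-0.8)² = 46.72.
  S^{-1} = (1/det) · [[d, -b], [-b, a]] = [[0.0913, 0.0171],
 [0.0171, 0.2376]].

Step 4 — quadratic form (x̄ - mu_0)^T · S^{-1} · (x̄ - mu_0):
  S^{-1} · (x̄ - mu_0) = (-0.2797, 0.4944),
  (x̄ - mu_0)^T · [...] = (-3.5)·(-0.2797) + (2.3333)·(0.4944) = 2.1326.

Step 5 — scale by n: T² = 6 · 2.1326 = 12.7954.

T² ≈ 12.7954


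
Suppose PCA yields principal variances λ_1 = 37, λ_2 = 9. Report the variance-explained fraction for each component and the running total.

Step 1 — total variance = trace(Sigma) = Σ λ_i = 37 + 9 = 46.

Step 2 — fraction explained by component i = λ_i / Σ λ:
  PC1: 37/46 = 0.8043
  PC2: 9/46 = 0.1957

Step 3 — cumulative fraction after k components = (λ_1 + ... + λ_k) / Σ λ:
  k = 1: 37/46 = 0.8043
  k = 2: (37 + 9)/46 = 46/46 = 1

Summary (fraction, with percent):

explained: PC1 0.8043 (80.43%), PC2 0.1957 (19.57%);  cumulative: 0.8043, 1


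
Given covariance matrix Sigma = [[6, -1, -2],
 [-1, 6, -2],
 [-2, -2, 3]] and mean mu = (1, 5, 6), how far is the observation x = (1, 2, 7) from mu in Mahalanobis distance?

Step 1 — centre the observation: (x - mu) = (0, -3, 1).

Step 2 — invert Sigma (cofactor / det for 3×3, or solve directly):
  Sigma^{-1} = [[0.2857, 0.1429, 0.2857],
 [0.1429, 0.2857, 0.2857],
 [0.2857, 0.2857, 0.7143]].

Step 3 — form the quadratic (x - mu)^T · Sigma^{-1} · (x - mu):
  Sigma^{-1} · (x - mu) = (-0.1429, -0.5714, -0.1429).
  (x - mu)^T · [Sigma^{-1} · (x - mu)] = (0)·(-0.1429) + (-3)·(-0.5714) + (1)·(-0.1429) = 1.5714.

Step 4 — take square root: d = √(1.5714) ≈ 1.2536.

d(x, mu) = √(1.5714) ≈ 1.2536


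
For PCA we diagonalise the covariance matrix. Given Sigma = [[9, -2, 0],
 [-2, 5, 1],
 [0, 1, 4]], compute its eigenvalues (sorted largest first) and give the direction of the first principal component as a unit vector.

Step 1 — characteristic polynomial p(λ) = det(λI - Sigma) = λ³ - tr·λ² + c_1·λ - det, where tr = trace, c_1 = sum of the principal 2×2 minors, det = det(Sigma):
  tr = 9 + 5 + 4 = 18,
  c_1 = (9·5 - (-2)²) + (9·4 - (0)²) + (5·4 - (1)²) = 41 + 36 + 19 = 96,
  det = 9·(5·4 - (1)²) - (-2)·((-2)·4 - (1)·(0)) + (0)·((-2)·(1) - 5·(0)) = 9·(19) - (-2)·(-8) + (0)·(-2) = 155.
  So p(λ) = λ³ - 18λ² + 96λ - 155.
Step 2 — look for an integer root (rational root theorem: any rational root is an integer divisor of 155). Testing λ = 5:
  p(5) = 125 - 450 + 480 - 155 = 0  ✓
  Dividing out (λ - 5): p(λ) = (λ - 5)(λ² - 13λ + 31).
Step 3 — remaining eigenvalues from the quadratic λ² - 13λ + 31 = 0:
  Δ = 13² - 4·31 = 169 - 124 = 45,  λ = (13 ± √45)/2 = (13 ± 6.7082)/2 ≈ 9.8541 or 3.1459.
  Sorted: λ_1 = 9.8541,  λ_2 = 5,  λ_3 = 3.1459  (check: sum = 18 = tr ✓).

Step 4 — unit eigenvector for λ_1 ≈ 9.8541: v spans the null space of (Sigma - λ_1 I), whose rows are
  r_1 = (-0.8541, -2, 0),  r_2 = (-2, -4.8541, 1),  r_3 = (0, 1, -5.8541).
  v is orthogonal to every row, so take v ∝ r_2 × r_3 = ((-4.8541)·(-5.8541) - (1)·(1), (1)·(0) - (-2)·(-5.8541), (-2)·(1) - (-4.8541)·(0)) ≈ (27.4164, -11.7082, -2).
  Let u = (27.4164, -11.7082, -2).
  ||u|| = √((27.4164)² + (-11.7082)² + (-2)²) = √(892.7415) ≈ 29.8788,  v_1 = u/||u|| ≈ (0.9176, -0.3919, -0.0669) (||v_1|| = 1).

λ_1 = 9.8541,  λ_2 = 5,  λ_3 = 3.1459;  v_1 ≈ (0.9176, -0.3919, -0.0669)


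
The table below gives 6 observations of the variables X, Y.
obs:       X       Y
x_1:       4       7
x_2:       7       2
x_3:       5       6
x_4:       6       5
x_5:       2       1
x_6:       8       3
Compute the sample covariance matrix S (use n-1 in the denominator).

Step 1 — column means:
  mean(X) = (4 + 7 + 5 + 6 + 2 + 8) / 6 = 32/6 = 5.3333
  mean(Y) = (7 + 2 + 6 + 5 + 1 + 3) / 6 = 24/6 = 4

Step 2 — sample covariance S[i,j] = (1/(n-1)) · Σ_k (x_{k,i} - mean_i) · (x_{k,j} - mean_j), with n-1 = 5.
  S[X,X] = ((-1.3333)·(-1.3333) + (1.6667)·(1.6667) + (-0.3333)·(-0.3333) + (0.6667)·(0.6667) + (-3.3333)·(-3.3333) + (2.6667)·(2.6667)) / 5 = 23.3333/5 = 4.6667
  S[X,Y] = ((-1.3333)·(3) + (1.6667)·(-2) + (-0.3333)·(2) + (0.6667)·(1) + (-3.3333)·(-3) + (2.6667)·(-1)) / 5 = 0/5 = 0
  S[Y,Y] = ((3)·(3) + (-2)·(-2) + (2)·(2) + (1)·(1) + (-3)·(-3) + (-1)·(-1)) / 5 = 28/5 = 5.6

S is symmetric (S[j,i] = S[i,j]). Assembling:

S = [[4.6667, 0],
 [0, 5.6]]


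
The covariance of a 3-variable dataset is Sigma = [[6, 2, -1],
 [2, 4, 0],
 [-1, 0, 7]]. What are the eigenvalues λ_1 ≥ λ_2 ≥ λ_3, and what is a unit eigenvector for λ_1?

Step 1 — characteristic polynomial p(λ) = det(λI - Sigma) = λ³ - tr·λ² + c_1·λ - det, where tr = trace, c_1 = sum of the principal 2×2 minors, det = det(Sigma):
  tr = 6 + 4 + 7 = 17,
  c_1 = (6·4 - (2)²) + (6·7 - (-1)²) + (4·7 - (0)²) = 20 + 41 + 28 = 89,
  det = 6·(4·7 - (0)²) - (2)·((2)·7 - (0)·(-1)) + (-1)·((2)·(0) - 4·(-1)) = 6·(28) - (2)·(14) + (-1)·(4) = 136.
  So p(λ) = λ³ - 17λ² + 89λ - 136.
Step 2 — look for an integer root (rational root theorem: any rational root is an integer divisor of 136). Testing λ = 8:
  p(8) = 512 - 1088 + 712 - 136 = 0  ✓
  Dividing out (λ - 8): p(λ) = (λ - 8)(λ² - 9λ + 17).
Step 3 — remaining eigenvalues from the quadratic λ² - 9λ + 17 = 0:
  Δ = 9² - 4·17 = 81 - 68 = 13,  λ = (9 ± √13)/2 = (9 ± 3.6056)/2 ≈ 6.3028 or 2.6972.
  Sorted: λ_1 = 8,  λ_2 = 6.3028,  λ_3 = 2.6972  (check: sum = 17 = tr ✓).

Step 4 — unit eigenvector for λ_1 = 8: v spans the null space of (Sigma - λ_1 I), whose rows are
  r_1 = (-2, 2, -1),  r_2 = (2, -4, 0),  r_3 = (-1, 0, -1).
  v is orthogonal to every row, so take v ∝ r_1 × r_2 = ((2)·(0) - (-1)·(-4), (-1)·(2) - (-2)·(0), (-2)·(-4) - (2)·(2)) = (-4, -2, 4).
  Rescale (divide by 2; multiply by -1 so the first nonzero entry is positive): u = (2, 1, -2).
  ||u|| = √((2)² + (1)² + (-2)²) = √(9) = 3,  v_1 = u/||u|| ≈ (0.6667, 0.3333, -0.6667) (||v_1|| = 1).

λ_1 = 8,  λ_2 = 6.3028,  λ_3 = 2.6972;  v_1 ≈ (0.6667, 0.3333, -0.6667)


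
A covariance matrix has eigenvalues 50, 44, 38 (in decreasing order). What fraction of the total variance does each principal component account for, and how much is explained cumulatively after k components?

Step 1 — total variance = trace(Sigma) = Σ λ_i = 50 + 44 + 38 = 132.

Step 2 — fraction explained by component i = λ_i / Σ λ:
  PC1: 50/132 = 0.3788
  PC2: 44/132 = 0.3333
  PC3: 38/132 = 0.2879

Step 3 — cumulative fraction after k components = (λ_1 + ... + λ_k) / Σ λ:
  k = 1: 50/132 = 0.3788
  k = 2: (50 + 44)/132 = 94/132 = 0.7121
  k = 3: (50 + 44 + 38)/132 = 132/132 = 1

Summary (fraction, with percent):

explained: PC1 0.3788 (37.88%), PC2 0.3333 (33.33%), PC3 0.2879 (28.79%);  cumulative: 0.3788, 0.7121, 1


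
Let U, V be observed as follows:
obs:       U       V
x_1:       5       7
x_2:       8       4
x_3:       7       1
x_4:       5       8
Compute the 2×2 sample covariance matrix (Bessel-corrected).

Step 1 — column means:
  mean(U) = (5 + 8 + 7 + 5) / 4 = 25/4 = 6.25
  mean(V) = (7 + 4 + 1 + 8) / 4 = 20/4 = 5

Step 2 — sample covariance S[i,j] = (1/(n-1)) · Σ_k (x_{k,i} - mean_i) · (x_{k,j} - mean_j), with n-1 = 3.
  S[U,U] = ((-1.25)·(-1.25) + (1.75)·(1.75) + (0.75)·(0.75) + (-1.25)·(-1.25)) / 3 = 6.75/3 = 2.25
  S[U,V] = ((-1.25)·(2) + (1.75)·(-1) + (0.75)·(-4) + (-1.25)·(3)) / 3 = -11/3 = -3.6667
  S[V,V] = ((2)·(2) + (-1)·(-1) + (-4)·(-4) + (3)·(3)) / 3 = 30/3 = 10

S is symmetric (S[j,i] = S[i,j]). Assembling:

S = [[2.25, -3.6667],
 [-3.6667, 10]]


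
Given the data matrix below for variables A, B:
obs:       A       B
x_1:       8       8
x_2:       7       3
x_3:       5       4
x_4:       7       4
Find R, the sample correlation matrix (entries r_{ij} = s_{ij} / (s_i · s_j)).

Step 1 — column means:
  mean(A) = (8 + 7 + 5 + 7) / 4 = 27/4 = 6.75
  mean(B) = (8 + 3 + 4 + 4) / 4 = 19/4 = 4.75

Step 2 — sample variances and covariances s[i,j] = (1/(n-1)) · Σ_k (x_{k,i} - mean_i) · (x_{k,j} - mean_j), with n-1 = 3:
  s[A,A] = ((1.25)·(1.25) + (0.25)·(0.25) + (-1.75)·(-1.75) + (0.25)·(0.25)) / 3 = 4.75/3 = 1.5833
  s[A,B] = ((1.25)·(3.25) + (0.25)·(-1.75) + (-1.75)·(-0.75) + (0.25)·(-0.75)) / 3 = 4.75/3 = 1.5833
  s[B,B] = ((3.25)·(3.25) + (-1.75)·(-1.75) + (-0.75)·(-0.75) + (-0.75)·(-0.75)) / 3 = 14.75/3 = 4.9167
  Sample standard deviations s_i = √(s[i,i]):
  s(A) = √(1.5833) = 1.2583
  s(B) = √(4.9167) = 2.2174

Step 3 — r_{ij} = s_{ij} / (s_i · s_j):
  r[A,A] = 1 (diagonal).
  r[A,B] = 1.5833 / (1.2583 · 2.2174) = 1.5833 / 2.7901 = 0.5675
  r[B,B] = 1 (diagonal).

R is symmetric with unit diagonal. Assembling:

R = [[1, 0.5675],
 [0.5675, 1]]


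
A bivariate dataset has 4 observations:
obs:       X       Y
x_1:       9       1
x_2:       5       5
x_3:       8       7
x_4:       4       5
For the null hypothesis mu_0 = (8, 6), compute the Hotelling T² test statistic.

Step 1 — sample mean vector:
  mean(X) = (9 + 5 + 8 + 4) / 4 = 26/4 = 6.5
  mean(Y) = (1 + 5 + 7 + 5) / 4 = 18/4 = 4.5
  x̄ = (6.5, 4.5),  deviation x̄ - mu_0 = (6.5, 4.5) - (8, 6) = (-1.5, -1.5).

Step 2 — sample covariance matrix, S[i,j] = (1/(n-1)) · Σ_k (x_{k,i} - mean_i) · (x_{k,j} - mean_j), divisor n-1 = 3:
  S[X,X] = ((2.5)·(2.5) + (-1.5)·(-1.5) + (1.5)·(1.5) + (-2.5)·(-2.5)) / 3 = 17/3 = 5.6667
  S[X,Y] = ((2.5)·(-3.5) + (-1.5)·(0.5) + (1.5)·(2.5) + (-2.5)·(0.5)) / 3 = -7/3 = -2.3333
  S[Y,Y] = ((-3.5)·(-3.5) + (0.5)·(0.5) + (2.5)·(2.5) + (0.5)·(0.5)) / 3 = 19/3 = 6.3333
  S = [[5.6667, -2.3333],
 [-2.3333, 6.3333]].

Step 3 — invert S. det(S) = 5.6667·6.3333 - (-2.3333)² = 30.4444.
  S^{-1} = (1/det) · [[d, -b], [-b, a]] = [[0.208, 0.0766],
 [0.0766, 0.1861]].

Step 4 — quadratic form (x̄ - mu_0)^T · S^{-1} · (x̄ - mu_0):
  S^{-1} · (x̄ - mu_0) = (-0.427, -0.3942),
  (x̄ - mu_0)^T · [...] = (-1.5)·(-0.427) + (-1.5)·(-0.3942) = 1.2318.

Step 5 — scale by n: T² = 4 · 1.2318 = 4.927.

T² ≈ 4.927


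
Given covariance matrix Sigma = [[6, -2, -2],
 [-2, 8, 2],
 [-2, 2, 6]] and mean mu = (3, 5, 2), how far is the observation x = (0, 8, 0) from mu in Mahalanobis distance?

Step 1 — centre the observation: (x - mu) = (-3, 3, -2).

Step 2 — invert Sigma (cofactor / det for 3×3, or solve directly):
  Sigma^{-1} = [[0.1964, 0.0357, 0.0536],
 [0.0357, 0.1429, -0.0357],
 [0.0536, -0.0357, 0.1964]].

Step 3 — form the quadratic (x - mu)^T · Sigma^{-1} · (x - mu):
  Sigma^{-1} · (x - mu) = (-0.5893, 0.3929, -0.6607).
  (x - mu)^T · [Sigma^{-1} · (x - mu)] = (-3)·(-0.5893) + (3)·(0.3929) + (-2)·(-0.6607) = 4.2679.

Step 4 — take square root: d = √(4.2679) ≈ 2.0659.

d(x, mu) = √(4.2679) ≈ 2.0659


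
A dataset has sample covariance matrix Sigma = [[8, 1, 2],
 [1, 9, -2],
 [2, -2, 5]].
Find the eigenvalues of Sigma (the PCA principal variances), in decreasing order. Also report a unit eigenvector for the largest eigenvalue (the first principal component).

Step 1 — characteristic polynomial p(λ) = det(λI - Sigma) = λ³ - tr·λ² + c_1·λ - det, where tr = trace, c_1 = sum of the principal 2×2 minors, det = det(Sigma):
  tr = 8 + 9 + 5 = 22,
  c_1 = (8·9 - (1)²) + (8·5 - (2)²) + (9·5 - (-2)²) = 71 + 36 + 41 = 148,
  det = 8·(9·5 - (-2)²) - (1)·((1)·5 - (-2)·(2)) + (2)·((1)·(-2) - 9·(2)) = 8·(41) - (1)·(9) + (2)·(-20) = 279.
  So p(λ) = λ³ - 22λ² + 148λ - 279.
Step 2 — look for an integer root (rational root theorem: any rational root is an integer divisor of 279). Testing λ = 9:
  p(9) = 729 - 1782 + 1332 - 279 = 0  ✓
  Dividing out (λ - 9): p(λ) = (λ - 9)(λ² - 13λ + 31).
Step 3 — remaining eigenvalues from the quadratic λ² - 13λ + 31 = 0:
  Δ = 13² - 4·31 = 169 - 124 = 45,  λ = (13 ± √45)/2 = (13 ± 6.7082)/2 ≈ 9.8541 or 3.1459.
  Sorted: λ_1 = 9.8541,  λ_2 = 9,  λ_3 = 3.1459  (check: sum = 22 = tr ✓).

Step 4 — unit eigenvector for λ_1 ≈ 9.8541: v spans the null space of (Sigma - λ_1 I), whose rows are
  r_1 = (-1.8541, 1, 2),  r_2 = (1, -0.8541, -2),  r_3 = (2, -2, -4.8541).
  v is orthogonal to every row, so take v ∝ r_1 × r_2 = ((1)·(-2) - (2)·(-0.8541), (2)·(1) - (-1.8541)·(-2), (-1.8541)·(-0.8541) - (1)·(1)) ≈ (-0.2918, -1.7082, 0.5836).
  Rescale (multiply by -1 so the first nonzero entry is positive): u = (0.2918, 1.7082, -0.5836).
  ||u|| = √((0.2918)² + (1.7082)² + (-0.5836)²) = √(3.3437) ≈ 1.8286,  v_1 = u/||u|| ≈ (0.1596, 0.9342, -0.3192) (||v_1|| = 1).

λ_1 = 9.8541,  λ_2 = 9,  λ_3 = 3.1459;  v_1 ≈ (0.1596, 0.9342, -0.3192)


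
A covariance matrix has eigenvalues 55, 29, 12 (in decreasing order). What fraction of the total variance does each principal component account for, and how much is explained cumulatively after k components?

Step 1 — total variance = trace(Sigma) = Σ λ_i = 55 + 29 + 12 = 96.

Step 2 — fraction explained by component i = λ_i / Σ λ:
  PC1: 55/96 = 0.5729
  PC2: 29/96 = 0.3021
  PC3: 12/96 = 0.125

Step 3 — cumulative fraction after k components = (λ_1 + ... + λ_k) / Σ λ:
  k = 1: 55/96 = 0.5729
  k = 2: (55 + 29)/96 = 84/96 = 0.875
  k = 3: (55 + 29 + 12)/96 = 96/96 = 1

Summary (fraction, with percent):

explained: PC1 0.5729 (57.29%), PC2 0.3021 (30.21%), PC3 0.125 (12.5%);  cumulative: 0.5729, 0.875, 1


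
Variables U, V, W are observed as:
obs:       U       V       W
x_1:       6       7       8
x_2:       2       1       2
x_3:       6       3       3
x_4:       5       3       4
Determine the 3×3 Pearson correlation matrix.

Step 1 — column means:
  mean(U) = (6 + 2 + 6 + 5) / 4 = 19/4 = 4.75
  mean(V) = (7 + 1 + 3 + 3) / 4 = 14/4 = 3.5
  mean(W) = (8 + 2 + 3 + 4) / 4 = 17/4 = 4.25

Step 2 — sample variances and covariances s[i,j] = (1/(n-1)) · Σ_k (x_{k,i} - mean_i) · (x_{k,j} - mean_j), with n-1 = 3:
  s[U,U] = ((1.25)·(1.25) + (-2.75)·(-2.75) + (1.25)·(1.25) + (0.25)·(0.25)) / 3 = 10.75/3 = 3.5833
  s[U,V] = ((1.25)·(3.5) + (-2.75)·(-2.5) + (1.25)·(-0.5) + (0.25)·(-0.5)) / 3 = 10.5/3 = 3.5
  s[U,W] = ((1.25)·(3.75) + (-2.75)·(-2.25) + (1.25)·(-1.25) + (0.25)·(-0.25)) / 3 = 9.25/3 = 3.0833
  s[V,V] = ((3.5)·(3.5) + (-2.5)·(-2.5) + (-0.5)·(-0.5) + (-0.5)·(-0.5)) / 3 = 19/3 = 6.3333
  s[V,W] = ((3.5)·(3.75) + (-2.5)·(-2.25) + (-0.5)·(-1.25) + (-0.5)·(-0.25)) / 3 = 19.5/3 = 6.5
  s[W,W] = ((3.75)·(3.75) + (-2.25)·(-2.25) + (-1.25)·(-1.25) + (-0.25)·(-0.25)) / 3 = 20.75/3 = 6.9167
  Sample standard deviations s_i = √(s[i,i]):
  s(U) = √(3.5833) = 1.893
  s(V) = √(6.3333) = 2.5166
  s(W) = √(6.9167) = 2.63

Step 3 — r_{ij} = s_{ij} / (s_i · s_j):
  r[U,U] = 1 (diagonal).
  r[U,V] = 3.5 / (1.893 · 2.5166) = 3.5 / 4.7639 = 0.7347
  r[U,W] = 3.0833 / (1.893 · 2.63) = 3.0833 / 4.9784 = 0.6193
  r[V,V] = 1 (diagonal).
  r[V,W] = 6.5 / (2.5166 · 2.63) = 6.5 / 6.6186 = 0.9821
  r[W,W] = 1 (diagonal).

R is symmetric with unit diagonal. Assembling:

R = [[1, 0.7347, 0.6193],
 [0.7347, 1, 0.9821],
 [0.6193, 0.9821, 1]]


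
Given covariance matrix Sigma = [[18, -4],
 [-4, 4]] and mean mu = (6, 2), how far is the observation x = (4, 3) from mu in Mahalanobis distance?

Step 1 — centre the observation: (x - mu) = (-2, 1).

Step 2 — invert Sigma. det(Sigma) = 18·4 - (-4)² = 56.
  Sigma^{-1} = (1/det) · [[d, -b], [-b, a]] = [[0.0714, 0.0714],
 [0.0714, 0.3214]].

Step 3 — form the quadratic (x - mu)^T · Sigma^{-1} · (x - mu):
  Sigma^{-1} · (x - mu) = (-0.0714, 0.1786).
  (x - mu)^T · [Sigma^{-1} · (x - mu)] = (-2)·(-0.0714) + (1)·(0.1786) = 0.3214.

Step 4 — take square root: d = √(0.3214) ≈ 0.5669.

d(x, mu) = √(0.3214) ≈ 0.5669


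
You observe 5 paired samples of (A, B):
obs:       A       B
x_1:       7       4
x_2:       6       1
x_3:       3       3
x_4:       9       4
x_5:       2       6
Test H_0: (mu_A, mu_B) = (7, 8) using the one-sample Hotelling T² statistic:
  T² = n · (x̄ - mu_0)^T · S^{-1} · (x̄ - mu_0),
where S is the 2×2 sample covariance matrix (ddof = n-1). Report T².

Step 1 — sample mean vector:
  mean(A) = (7 + 6 + 3 + 9 + 2) / 5 = 27/5 = 5.4
  mean(B) = (4 + 1 + 3 + 4 + 6) / 5 = 18/5 = 3.6
  x̄ = (5.4, 3.6),  deviation x̄ - mu_0 = (5.4, 3.6) - (7, 8) = (-1.6, -4.4).

Step 2 — sample covariance matrix, S[i,j] = (1/(n-1)) · Σ_k (x_{k,i} - mean_i) · (x_{k,j} - mean_j), divisor n-1 = 4:
  S[A,A] = ((1.6)·(1.6) + (0.6)·(0.6) + (-2.4)·(-2.4) + (3.6)·(3.6) + (-3.4)·(-3.4)) / 4 = 33.2/4 = 8.3
  S[A,B] = ((1.6)·(0.4) + (0.6)·(-2.6) + (-2.4)·(-0.6) + (3.6)·(0.4) + (-3.4)·(2.4)) / 4 = -6.2/4 = -1.55
  S[B,B] = ((0.4)·(0.4) + (-2.6)·(-2.6) + (-0.6)·(-0.6) + (0.4)·(0.4) + (2.4)·(2.4)) / 4 = 13.2/4 = 3.3
  S = [[8.3, -1.55],
 [-1.55, 3.3]].

Step 3 — invert S. det(S) = 8.3·3.3 - (-1.55)² = 24.9875.
  S^{-1} = (1/det) · [[d, -b], [-b, a]] = [[0.1321, 0.062],
 [0.062, 0.3322]].

Step 4 — quadratic form (x̄ - mu_0)^T · S^{-1} · (x̄ - mu_0):
  S^{-1} · (x̄ - mu_0) = (-0.4842, -1.5608),
  (x̄ - mu_0)^T · [...] = (-1.6)·(-0.4842) + (-4.4)·(-1.5608) = 7.6422.

Step 5 — scale by n: T² = 5 · 7.6422 = 38.2111.

T² ≈ 38.2111


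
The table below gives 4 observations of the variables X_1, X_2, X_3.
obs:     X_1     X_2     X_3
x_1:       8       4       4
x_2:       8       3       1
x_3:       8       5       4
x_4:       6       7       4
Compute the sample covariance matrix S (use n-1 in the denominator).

Step 1 — column means:
  mean(X_1) = (8 + 8 + 8 + 6) / 4 = 30/4 = 7.5
  mean(X_2) = (4 + 3 + 5 + 7) / 4 = 19/4 = 4.75
  mean(X_3) = (4 + 1 + 4 + 4) / 4 = 13/4 = 3.25

Step 2 — sample covariance S[i,j] = (1/(n-1)) · Σ_k (x_{k,i} - mean_i) · (x_{k,j} - mean_j), with n-1 = 3.
  S[X_1,X_1] = ((0.5)·(0.5) + (0.5)·(0.5) + (0.5)·(0.5) + (-1.5)·(-1.5)) / 3 = 3/3 = 1
  S[X_1,X_2] = ((0.5)·(-0.75) + (0.5)·(-1.75) + (0.5)·(0.25) + (-1.5)·(2.25)) / 3 = -4.5/3 = -1.5
  S[X_1,X_3] = ((0.5)·(0.75) + (0.5)·(-2.25) + (0.5)·(0.75) + (-1.5)·(0.75)) / 3 = -1.5/3 = -0.5
  S[X_2,X_2] = ((-0.75)·(-0.75) + (-1.75)·(-1.75) + (0.25)·(0.25) + (2.25)·(2.25)) / 3 = 8.75/3 = 2.9167
  S[X_2,X_3] = ((-0.75)·(0.75) + (-1.75)·(-2.25) + (0.25)·(0.75) + (2.25)·(0.75)) / 3 = 5.25/3 = 1.75
  S[X_3,X_3] = ((0.75)·(0.75) + (-2.25)·(-2.25) + (0.75)·(0.75) + (0.75)·(0.75)) / 3 = 6.75/3 = 2.25

S is symmetric (S[j,i] = S[i,j]). Assembling:

S = [[1, -1.5, -0.5],
 [-1.5, 2.9167, 1.75],
 [-0.5, 1.75, 2.25]]
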